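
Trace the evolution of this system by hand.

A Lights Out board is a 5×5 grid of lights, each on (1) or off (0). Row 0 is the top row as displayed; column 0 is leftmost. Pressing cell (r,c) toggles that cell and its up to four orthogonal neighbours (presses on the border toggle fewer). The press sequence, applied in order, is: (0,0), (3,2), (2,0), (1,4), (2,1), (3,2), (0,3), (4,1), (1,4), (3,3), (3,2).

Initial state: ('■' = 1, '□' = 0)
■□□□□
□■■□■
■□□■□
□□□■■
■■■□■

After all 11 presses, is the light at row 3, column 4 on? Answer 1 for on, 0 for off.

0

step 0: ■□□□□
□■■□■
■□□■□
□□□■■
■■■□■
step 1: □■□□□
■■■□■
■□□■□
□□□■■
■■■□■
step 2: □■□□□
■■■□■
■□■■□
□■■□■
■■□□■
step 3: □■□□□
□■■□■
□■■■□
■■■□■
■■□□■
step 4: □■□□■
□■■■□
□■■■■
■■■□■
■■□□■
step 5: □■□□■
□□■■□
■□□■■
■□■□■
■■□□■
step 6: □■□□■
□□■■□
■□■■■
■■□■■
■■■□■
step 7: □■■■□
□□■□□
■□■■■
■■□■■
■■■□■
step 8: □■■■□
□□■□□
■□■■■
■□□■■
□□□□■
step 9: □■■■■
□□■■■
■□■■□
■□□■■
□□□□■
step 10: □■■■■
□□■■■
■□■□□
■□■□□
□□□■■
step 11: □■■■■
□□■■■
■□□□□
■■□■□
□□■■■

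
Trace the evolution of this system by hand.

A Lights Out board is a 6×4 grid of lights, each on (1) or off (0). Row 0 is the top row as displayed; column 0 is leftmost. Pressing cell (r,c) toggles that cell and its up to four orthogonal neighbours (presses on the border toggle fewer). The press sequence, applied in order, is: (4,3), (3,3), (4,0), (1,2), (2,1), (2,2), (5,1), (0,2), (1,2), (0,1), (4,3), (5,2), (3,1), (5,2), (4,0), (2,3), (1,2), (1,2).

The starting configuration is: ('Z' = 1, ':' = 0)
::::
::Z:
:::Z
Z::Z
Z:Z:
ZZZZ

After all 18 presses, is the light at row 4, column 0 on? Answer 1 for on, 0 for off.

t=0: ::::
::Z:
:::Z
Z::Z
Z:Z:
ZZZZ
t=1: ::::
::Z:
:::Z
Z:::
Z::Z
ZZZ:
t=2: ::::
::Z:
::::
Z:ZZ
Z:::
ZZZ:
t=3: ::::
::Z:
::::
::ZZ
:Z::
:ZZ:
t=4: ::Z:
:Z:Z
::Z:
::ZZ
:Z::
:ZZ:
t=5: ::Z:
:::Z
ZZ::
:ZZZ
:Z::
:ZZ:
t=6: ::Z:
::ZZ
Z:ZZ
:Z:Z
:Z::
:ZZ:
t=7: ::Z:
::ZZ
Z:ZZ
:Z:Z
::::
Z:::
t=8: :Z:Z
:::Z
Z:ZZ
:Z:Z
::::
Z:::
t=9: :ZZZ
:ZZ:
Z::Z
:Z:Z
::::
Z:::
t=10: Z::Z
::Z:
Z::Z
:Z:Z
::::
Z:::
t=11: Z::Z
::Z:
Z::Z
:Z::
::ZZ
Z::Z
t=12: Z::Z
::Z:
Z::Z
:Z::
:::Z
ZZZ:
t=13: Z::Z
::Z:
ZZ:Z
Z:Z:
:Z:Z
ZZZ:
t=14: Z::Z
::Z:
ZZ:Z
Z:Z:
:ZZZ
Z::Z
t=15: Z::Z
::Z:
ZZ:Z
::Z:
Z:ZZ
:::Z
t=16: Z::Z
::ZZ
ZZZ:
::ZZ
Z:ZZ
:::Z
t=17: Z:ZZ
:Z::
ZZ::
::ZZ
Z:ZZ
:::Z
t=18: Z::Z
::ZZ
ZZZ:
::ZZ
Z:ZZ
:::Z

1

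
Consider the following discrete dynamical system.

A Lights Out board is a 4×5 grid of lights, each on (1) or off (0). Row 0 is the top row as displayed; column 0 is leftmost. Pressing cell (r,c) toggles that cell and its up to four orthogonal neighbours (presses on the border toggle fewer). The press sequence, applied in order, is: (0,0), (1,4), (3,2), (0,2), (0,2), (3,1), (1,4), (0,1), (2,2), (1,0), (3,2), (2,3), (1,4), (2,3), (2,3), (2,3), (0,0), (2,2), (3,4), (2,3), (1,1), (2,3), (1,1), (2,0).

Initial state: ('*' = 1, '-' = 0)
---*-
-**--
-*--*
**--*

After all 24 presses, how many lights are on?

t=0: ---*-
-**--
-*--*
**--*
t=1: **-*-
***--
-*--*
**--*
t=2: **-**
*****
-*---
**--*
t=3: **-**
*****
-**--
*-***
t=4: *-*-*
**-**
-**--
*-***
t=5: **-**
*****
-**--
*-***
t=6: **-**
*****
--*--
-*-**
t=7: **-*-
***--
--*-*
-*-**
t=8: --**-
*-*--
--*-*
-*-**
t=9: --**-
*----
-*-**
-****
t=10: *-**-
-*---
**-**
-****
t=11: *-**-
-*---
*****
----*
t=12: *-**-
-*-*-
**---
---**
t=13: *-***
-*--*
**--*
---**
t=14: *-***
-*-**
****-
----*
t=15: *-***
-*--*
**--*
---**
t=16: *-***
-*-**
****-
----*
t=17: -****
**-**
****-
----*
t=18: -****
*****
*----
--*-*
t=19: -****
*****
*---*
--**-
t=20: -****
***-*
*-**-
--*--
t=21: --***
----*
****-
--*--
t=22: --***
---**
**--*
--**-
t=23: -****
*****
*---*
--**-
t=24: -****
-****
-*--*
*-**-

13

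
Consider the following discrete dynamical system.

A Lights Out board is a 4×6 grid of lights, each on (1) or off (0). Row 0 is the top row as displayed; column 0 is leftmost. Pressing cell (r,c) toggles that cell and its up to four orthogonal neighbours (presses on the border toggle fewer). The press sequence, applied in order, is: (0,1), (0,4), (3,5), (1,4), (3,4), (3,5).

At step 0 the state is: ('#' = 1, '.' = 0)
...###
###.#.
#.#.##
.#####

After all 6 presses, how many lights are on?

step 0: ...###
###.#.
#.#.##
.#####
step 1: ######
#.#.#.
#.#.##
.#####
step 2: ###...
#.#...
#.#.##
.#####
step 3: ###...
#.#...
#.#.#.
.###..
step 4: ###.#.
#.####
#.#...
.###..
step 5: ###.#.
#.####
#.#.#.
.##.##
step 6: ###.#.
#.####
#.#.##
.##...

15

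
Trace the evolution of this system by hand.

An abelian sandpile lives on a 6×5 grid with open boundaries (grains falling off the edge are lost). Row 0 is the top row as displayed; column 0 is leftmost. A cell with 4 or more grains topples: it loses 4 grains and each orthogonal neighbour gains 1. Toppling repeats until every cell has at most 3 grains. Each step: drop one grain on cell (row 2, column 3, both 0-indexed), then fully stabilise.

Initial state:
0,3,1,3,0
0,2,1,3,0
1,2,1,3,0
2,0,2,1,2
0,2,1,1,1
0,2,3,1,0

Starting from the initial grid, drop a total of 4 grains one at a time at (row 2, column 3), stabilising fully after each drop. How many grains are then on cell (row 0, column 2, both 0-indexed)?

2

[0] 0,3,1,3,0
0,2,1,3,0
1,2,1,3,0
2,0,2,1,2
0,2,1,1,1
0,2,3,1,0
[1] 0,3,2,0,1
0,2,2,1,1
1,2,2,1,1
2,0,2,2,2
0,2,1,1,1
0,2,3,1,0
[2] 0,3,2,0,1
0,2,2,1,1
1,2,2,2,1
2,0,2,2,2
0,2,1,1,1
0,2,3,1,0
[3] 0,3,2,0,1
0,2,2,1,1
1,2,2,3,1
2,0,2,2,2
0,2,1,1,1
0,2,3,1,0
[4] 0,3,2,0,1
0,2,2,2,1
1,2,3,0,2
2,0,2,3,2
0,2,1,1,1
0,2,3,1,0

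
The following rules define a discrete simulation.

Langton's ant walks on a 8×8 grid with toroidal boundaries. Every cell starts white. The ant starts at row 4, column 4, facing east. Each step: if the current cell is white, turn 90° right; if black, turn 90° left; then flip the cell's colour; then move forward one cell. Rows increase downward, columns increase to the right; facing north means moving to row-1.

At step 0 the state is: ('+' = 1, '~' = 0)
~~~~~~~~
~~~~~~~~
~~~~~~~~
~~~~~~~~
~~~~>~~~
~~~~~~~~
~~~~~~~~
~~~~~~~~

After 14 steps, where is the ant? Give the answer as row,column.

3,3

[0] ~~~~~~~~
~~~~~~~~
~~~~~~~~
~~~~~~~~
~~~~>~~~
~~~~~~~~
~~~~~~~~
~~~~~~~~
[1] ~~~~~~~~
~~~~~~~~
~~~~~~~~
~~~~~~~~
~~~~+~~~
~~~~v~~~
~~~~~~~~
~~~~~~~~
[2] ~~~~~~~~
~~~~~~~~
~~~~~~~~
~~~~~~~~
~~~~+~~~
~~~<+~~~
~~~~~~~~
~~~~~~~~
[3] ~~~~~~~~
~~~~~~~~
~~~~~~~~
~~~~~~~~
~~~^+~~~
~~~++~~~
~~~~~~~~
~~~~~~~~
[4] ~~~~~~~~
~~~~~~~~
~~~~~~~~
~~~~~~~~
~~~+>~~~
~~~++~~~
~~~~~~~~
~~~~~~~~
[5] ~~~~~~~~
~~~~~~~~
~~~~~~~~
~~~~^~~~
~~~+~~~~
~~~++~~~
~~~~~~~~
~~~~~~~~
[6] ~~~~~~~~
~~~~~~~~
~~~~~~~~
~~~~+>~~
~~~+~~~~
~~~++~~~
~~~~~~~~
~~~~~~~~
[7] ~~~~~~~~
~~~~~~~~
~~~~~~~~
~~~~++~~
~~~+~v~~
~~~++~~~
~~~~~~~~
~~~~~~~~
[8] ~~~~~~~~
~~~~~~~~
~~~~~~~~
~~~~++~~
~~~+<+~~
~~~++~~~
~~~~~~~~
~~~~~~~~
[9] ~~~~~~~~
~~~~~~~~
~~~~~~~~
~~~~^+~~
~~~+++~~
~~~++~~~
~~~~~~~~
~~~~~~~~
[10] ~~~~~~~~
~~~~~~~~
~~~~~~~~
~~~<~+~~
~~~+++~~
~~~++~~~
~~~~~~~~
~~~~~~~~
[11] ~~~~~~~~
~~~~~~~~
~~~^~~~~
~~~+~+~~
~~~+++~~
~~~++~~~
~~~~~~~~
~~~~~~~~
[12] ~~~~~~~~
~~~~~~~~
~~~+>~~~
~~~+~+~~
~~~+++~~
~~~++~~~
~~~~~~~~
~~~~~~~~
[13] ~~~~~~~~
~~~~~~~~
~~~++~~~
~~~+v+~~
~~~+++~~
~~~++~~~
~~~~~~~~
~~~~~~~~
[14] ~~~~~~~~
~~~~~~~~
~~~++~~~
~~~<++~~
~~~+++~~
~~~++~~~
~~~~~~~~
~~~~~~~~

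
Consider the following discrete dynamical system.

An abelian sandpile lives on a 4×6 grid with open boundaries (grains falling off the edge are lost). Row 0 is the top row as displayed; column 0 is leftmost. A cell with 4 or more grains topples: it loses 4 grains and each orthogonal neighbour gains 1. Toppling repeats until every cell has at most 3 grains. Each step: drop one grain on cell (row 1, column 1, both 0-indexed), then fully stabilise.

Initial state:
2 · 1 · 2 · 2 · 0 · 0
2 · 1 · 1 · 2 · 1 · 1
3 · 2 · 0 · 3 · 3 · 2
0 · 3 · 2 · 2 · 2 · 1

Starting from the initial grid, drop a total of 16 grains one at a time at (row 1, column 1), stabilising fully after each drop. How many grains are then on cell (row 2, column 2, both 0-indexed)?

gen 0: 2 · 1 · 2 · 2 · 0 · 0
2 · 1 · 1 · 2 · 1 · 1
3 · 2 · 0 · 3 · 3 · 2
0 · 3 · 2 · 2 · 2 · 1
gen 1: 2 · 1 · 2 · 2 · 0 · 0
2 · 2 · 1 · 2 · 1 · 1
3 · 2 · 0 · 3 · 3 · 2
0 · 3 · 2 · 2 · 2 · 1
gen 2: 2 · 1 · 2 · 2 · 0 · 0
2 · 3 · 1 · 2 · 1 · 1
3 · 2 · 0 · 3 · 3 · 2
0 · 3 · 2 · 2 · 2 · 1
gen 3: 2 · 2 · 2 · 2 · 0 · 0
3 · 0 · 2 · 2 · 1 · 1
3 · 3 · 0 · 3 · 3 · 2
0 · 3 · 2 · 2 · 2 · 1
gen 4: 2 · 2 · 2 · 2 · 0 · 0
3 · 1 · 2 · 2 · 1 · 1
3 · 3 · 0 · 3 · 3 · 2
0 · 3 · 2 · 2 · 2 · 1
gen 5: 2 · 2 · 2 · 2 · 0 · 0
3 · 2 · 2 · 2 · 1 · 1
3 · 3 · 0 · 3 · 3 · 2
0 · 3 · 2 · 2 · 2 · 1
gen 6: 2 · 2 · 2 · 2 · 0 · 0
3 · 3 · 2 · 2 · 1 · 1
3 · 3 · 0 · 3 · 3 · 2
0 · 3 · 2 · 2 · 2 · 1
gen 7: 3 · 3 · 2 · 2 · 0 · 0
1 · 2 · 3 · 2 · 1 · 1
1 · 2 · 1 · 3 · 3 · 2
2 · 0 · 3 · 2 · 2 · 1
gen 8: 3 · 3 · 2 · 2 · 0 · 0
1 · 3 · 3 · 2 · 1 · 1
1 · 2 · 1 · 3 · 3 · 2
2 · 0 · 3 · 2 · 2 · 1
gen 9: 0 · 2 · 0 · 3 · 0 · 0
3 · 2 · 1 · 3 · 1 · 1
1 · 3 · 2 · 3 · 3 · 2
2 · 0 · 3 · 2 · 2 · 1
gen 10: 0 · 2 · 0 · 3 · 0 · 0
3 · 3 · 1 · 3 · 1 · 1
1 · 3 · 2 · 3 · 3 · 2
2 · 0 · 3 · 2 · 2 · 1
gen 11: 1 · 3 · 0 · 3 · 0 · 0
0 · 2 · 2 · 3 · 1 · 1
3 · 0 · 3 · 3 · 3 · 2
2 · 1 · 3 · 2 · 2 · 1
gen 12: 1 · 3 · 0 · 3 · 0 · 0
0 · 3 · 2 · 3 · 1 · 1
3 · 0 · 3 · 3 · 3 · 2
2 · 1 · 3 · 2 · 2 · 1
gen 13: 2 · 0 · 1 · 3 · 0 · 0
1 · 1 · 3 · 3 · 1 · 1
3 · 1 · 3 · 3 · 3 · 2
2 · 1 · 3 · 2 · 2 · 1
gen 14: 2 · 0 · 1 · 3 · 0 · 0
1 · 2 · 3 · 3 · 1 · 1
3 · 1 · 3 · 3 · 3 · 2
2 · 1 · 3 · 2 · 2 · 1
gen 15: 2 · 0 · 1 · 3 · 0 · 0
1 · 3 · 3 · 3 · 1 · 1
3 · 1 · 3 · 3 · 3 · 2
2 · 1 · 3 · 2 · 2 · 1
gen 16: 2 · 1 · 3 · 0 · 1 · 0
2 · 1 · 2 · 2 · 3 · 1
3 · 3 · 2 · 3 · 1 · 3
2 · 2 · 1 · 1 · 0 · 2

2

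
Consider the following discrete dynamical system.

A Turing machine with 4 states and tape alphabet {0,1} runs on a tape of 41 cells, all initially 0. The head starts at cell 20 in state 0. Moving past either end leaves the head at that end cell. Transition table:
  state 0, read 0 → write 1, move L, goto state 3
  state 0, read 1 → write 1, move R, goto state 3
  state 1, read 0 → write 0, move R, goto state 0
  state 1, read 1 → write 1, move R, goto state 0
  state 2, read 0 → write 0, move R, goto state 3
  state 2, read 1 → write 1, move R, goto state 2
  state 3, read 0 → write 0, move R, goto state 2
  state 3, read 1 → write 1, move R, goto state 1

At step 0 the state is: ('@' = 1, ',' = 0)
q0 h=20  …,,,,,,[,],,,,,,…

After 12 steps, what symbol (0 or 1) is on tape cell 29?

[0] q0 h=20  …,,,,,,[,],,,,,,…
[1] q3 h=19  …,,,,,,[,]@,,,,,…
[2] q2 h=20  …,,,,,,[@],,,,,,…
[3] q2 h=21  …,,,,,@[,],,,,,,…
[4] q3 h=22  …,,,,@,[,],,,,,,…
[5] q2 h=23  …,,,@,,[,],,,,,,…
[6] q3 h=24  …,,@,,,[,],,,,,,…
[7] q2 h=25  …,@,,,,[,],,,,,,…
[8] q3 h=26  …@,,,,,[,],,,,,,…
[9] q2 h=27  …,,,,,,[,],,,,,,…
[10] q3 h=28  …,,,,,,[,],,,,,,…
[11] q2 h=29  …,,,,,,[,],,,,,,…
[12] q3 h=30  …,,,,,,[,],,,,,,…

0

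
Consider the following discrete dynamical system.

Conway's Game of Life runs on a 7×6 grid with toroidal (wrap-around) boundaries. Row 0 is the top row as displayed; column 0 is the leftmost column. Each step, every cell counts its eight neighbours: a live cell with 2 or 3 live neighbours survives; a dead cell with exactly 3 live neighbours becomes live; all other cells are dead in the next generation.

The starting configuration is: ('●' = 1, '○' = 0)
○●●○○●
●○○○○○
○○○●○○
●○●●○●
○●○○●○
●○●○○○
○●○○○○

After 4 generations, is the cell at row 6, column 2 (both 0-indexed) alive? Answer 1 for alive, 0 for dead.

1

step 0: ○●●○○●
●○○○○○
○○○●○○
●○●●○●
○●○○●○
●○●○○○
○●○○○○
step 1: ○●●○○○
●●●○○○
●●●●●●
●●●●○●
○○○○●○
●○●○○○
○○○○○○
step 2: ●○●○○○
○○○○●○
○○○○○○
○○○○○○
○○○○●○
○○○○○○
○○●○○○
step 3: ○●○●○○
○○○○○○
○○○○○○
○○○○○○
○○○○○○
○○○○○○
○●○○○○
step 4: ○○●○○○
○○○○○○
○○○○○○
○○○○○○
○○○○○○
○○○○○○
○○●○○○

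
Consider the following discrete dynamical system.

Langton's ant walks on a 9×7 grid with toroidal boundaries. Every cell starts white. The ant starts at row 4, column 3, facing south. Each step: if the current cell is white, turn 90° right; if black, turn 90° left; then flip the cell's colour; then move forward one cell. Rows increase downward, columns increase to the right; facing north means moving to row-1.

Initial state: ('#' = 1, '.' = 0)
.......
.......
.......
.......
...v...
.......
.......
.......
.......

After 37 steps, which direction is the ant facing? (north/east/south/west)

gen 0: .......
.......
.......
.......
...v...
.......
.......
.......
.......
gen 1: .......
.......
.......
.......
..<#...
.......
.......
.......
.......
gen 2: .......
.......
.......
..^....
..##...
.......
.......
.......
.......
gen 3: .......
.......
.......
..#>...
..##...
.......
.......
.......
.......
gen 4: .......
.......
.......
..##...
..#v...
.......
.......
.......
.......
gen 5: .......
.......
.......
..##...
..#.>..
.......
.......
.......
.......
gen 6: .......
.......
.......
..##...
..#.#..
....v..
.......
.......
.......
gen 7: .......
.......
.......
..##...
..#.#..
...<#..
.......
.......
.......
gen 8: .......
.......
.......
..##...
..#^#..
...##..
.......
.......
.......
gen 9: .......
.......
.......
..##...
..##>..
...##..
.......
.......
.......
gen 10: .......
.......
.......
..##^..
..##...
...##..
.......
.......
.......
gen 11: .......
.......
.......
..###>.
..##...
...##..
.......
.......
.......
gen 12: .......
.......
.......
..####.
..##.v.
...##..
.......
.......
.......
gen 13: .......
.......
.......
..####.
..##<#.
...##..
.......
.......
.......
gen 14: .......
.......
.......
..##^#.
..####.
...##..
.......
.......
.......
gen 15: .......
.......
.......
..#<.#.
..####.
...##..
.......
.......
.......
gen 16: .......
.......
.......
..#..#.
..#v##.
...##..
.......
.......
.......
gen 17: .......
.......
.......
..#..#.
..#.>#.
...##..
.......
.......
.......
gen 18: .......
.......
.......
..#.^#.
..#..#.
...##..
.......
.......
.......
gen 19: .......
.......
.......
..#.#>.
..#..#.
...##..
.......
.......
.......
gen 20: .......
.......
.....^.
..#.#..
..#..#.
...##..
.......
.......
.......
gen 21: .......
.......
.....#>
..#.#..
..#..#.
...##..
.......
.......
.......
gen 22: .......
.......
.....##
..#.#.v
..#..#.
...##..
.......
.......
.......
gen 23: .......
.......
.....##
..#.#<#
..#..#.
...##..
.......
.......
.......
gen 24: .......
.......
.....^#
..#.###
..#..#.
...##..
.......
.......
.......
gen 25: .......
.......
....<.#
..#.###
..#..#.
...##..
.......
.......
.......
gen 26: .......
....^..
....#.#
..#.###
..#..#.
...##..
.......
.......
.......
gen 27: .......
....#>.
....#.#
..#.###
..#..#.
...##..
.......
.......
.......
gen 28: .......
....##.
....#v#
..#.###
..#..#.
...##..
.......
.......
.......
gen 29: .......
....##.
....<##
..#.###
..#..#.
...##..
.......
.......
.......
gen 30: .......
....##.
.....##
..#.v##
..#..#.
...##..
.......
.......
.......
gen 31: .......
....##.
.....##
..#..>#
..#..#.
...##..
.......
.......
.......
gen 32: .......
....##.
.....^#
..#...#
..#..#.
...##..
.......
.......
.......
gen 33: .......
....##.
....<.#
..#...#
..#..#.
...##..
.......
.......
.......
gen 34: .......
....^#.
....#.#
..#...#
..#..#.
...##..
.......
.......
.......
gen 35: .......
...<.#.
....#.#
..#...#
..#..#.
...##..
.......
.......
.......
gen 36: ...^...
...#.#.
....#.#
..#...#
..#..#.
...##..
.......
.......
.......
gen 37: ...#>..
...#.#.
....#.#
..#...#
..#..#.
...##..
.......
.......
.......

east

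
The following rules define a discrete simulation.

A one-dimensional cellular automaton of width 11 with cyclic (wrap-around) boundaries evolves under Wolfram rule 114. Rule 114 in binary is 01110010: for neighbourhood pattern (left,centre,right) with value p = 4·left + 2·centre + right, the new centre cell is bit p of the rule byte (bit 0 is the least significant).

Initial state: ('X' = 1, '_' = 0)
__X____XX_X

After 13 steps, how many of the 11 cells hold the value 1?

step 0: __X____XX_X
step 1: XX_X__X_XX_
step 2: _XX_XX_X_XX
step 3: X_XX_XX_X_X
step 4: XX_XX_XX_X_
step 5: _XX_XX_XX_X
step 6: X_XX_XX_XX_
step 7: _X_XX_XX_XX
step 8: X_X_XX_XX_X
step 9: XX_X_XX_XX_
step 10: _XX_X_XX_XX
step 11: X_XX_X_XX_X
step 12: XX_XX_X_XX_
step 13: _XX_XX_X_XX

7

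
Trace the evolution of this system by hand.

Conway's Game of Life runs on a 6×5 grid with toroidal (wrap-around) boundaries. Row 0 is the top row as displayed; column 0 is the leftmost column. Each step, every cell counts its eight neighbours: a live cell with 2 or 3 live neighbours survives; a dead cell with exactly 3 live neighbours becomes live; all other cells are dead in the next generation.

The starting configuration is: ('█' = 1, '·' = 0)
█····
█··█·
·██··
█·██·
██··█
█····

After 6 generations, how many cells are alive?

gen 0: █····
█··█·
·██··
█·██·
██··█
█····
gen 1: ██···
█·█·█
█····
···█·
··██·
·····
gen 2: ██··█
····█
██·█·
··███
··██·
·██··
gen 3: ·████
··██·
██···
█····
····█
····█
gen 4: ██··█
·····
███·█
██··█
█···█
··█·█
gen 5: ██·██
··██·
··███
··█··
·····
·····
gen 6: ██·██
·····
·█··█
··█··
·····
█···█

9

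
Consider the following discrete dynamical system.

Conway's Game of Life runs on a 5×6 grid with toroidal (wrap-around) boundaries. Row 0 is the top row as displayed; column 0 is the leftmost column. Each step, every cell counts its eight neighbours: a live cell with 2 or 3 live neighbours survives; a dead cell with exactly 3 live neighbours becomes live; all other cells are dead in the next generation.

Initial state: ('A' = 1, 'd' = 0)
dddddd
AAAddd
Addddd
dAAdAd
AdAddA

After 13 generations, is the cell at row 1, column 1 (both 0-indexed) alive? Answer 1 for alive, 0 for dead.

1

t=0: dddddd
AAAddd
Addddd
dAAdAd
AdAddA
t=1: ddAddA
AAdddd
AddAdA
ddAAdd
AdAAdA
t=2: ddAAAA
dAAdAd
AddAAA
dddddd
AddddA
t=3: ddAddd
dAdddd
AAAAAA
dddddd
AddAdA
t=4: AAAddd
ddddAA
AAAAAA
dddddd
dddddd
t=5: AAdddA
dddddd
AAAAdd
AAAAAA
dAdddd
t=6: AAdddd
dddddA
dddddd
ddddAA
dddAdd
t=7: Addddd
Addddd
ddddAA
ddddAd
AdddAA
t=8: AAdddd
Addddd
ddddAA
AddAdd
AdddAd
t=9: AAdddd
AAdddd
AdddAA
AddAdd
Addddd
t=10: dddddA
dddddd
ddddAd
AAddAd
AddddA
t=11: AddddA
dddddd
dddddA
AAddAd
dAddAd
t=12: AddddA
AddddA
AddddA
AAddAd
dAddAd
t=13: dAddAd
dAddAd
ddddAd
dAddAd
dAddAd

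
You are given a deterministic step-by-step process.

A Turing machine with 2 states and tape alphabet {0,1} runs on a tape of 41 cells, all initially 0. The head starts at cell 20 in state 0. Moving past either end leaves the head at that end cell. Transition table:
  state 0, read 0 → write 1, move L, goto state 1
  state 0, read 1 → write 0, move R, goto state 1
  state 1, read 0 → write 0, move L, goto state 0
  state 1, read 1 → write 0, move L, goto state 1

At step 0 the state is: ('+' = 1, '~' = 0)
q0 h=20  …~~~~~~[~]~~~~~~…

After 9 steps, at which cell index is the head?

k=0  q0 h=20  …~~~~~~[~]~~~~~~…
k=1  q1 h=19  …~~~~~~[~]+~~~~~…
k=2  q0 h=18  …~~~~~~[~]~+~~~~…
k=3  q1 h=17  …~~~~~~[~]+~+~~~…
k=4  q0 h=16  …~~~~~~[~]~+~+~~…
k=5  q1 h=15  …~~~~~~[~]+~+~+~…
k=6  q0 h=14  …~~~~~~[~]~+~+~+…
k=7  q1 h=13  …~~~~~~[~]+~+~+~…
k=8  q0 h=12  …~~~~~~[~]~+~+~+…
k=9  q1 h=11  …~~~~~~[~]+~+~+~…

11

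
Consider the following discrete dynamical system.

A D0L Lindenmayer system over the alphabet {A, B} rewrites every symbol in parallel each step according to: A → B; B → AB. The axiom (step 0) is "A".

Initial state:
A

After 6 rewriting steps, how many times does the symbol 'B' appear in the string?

[0] A
[1] B
[2] AB
[3] BAB
[4] ABBAB
[5] BABABBAB
[6] ABBABBABABBAB

8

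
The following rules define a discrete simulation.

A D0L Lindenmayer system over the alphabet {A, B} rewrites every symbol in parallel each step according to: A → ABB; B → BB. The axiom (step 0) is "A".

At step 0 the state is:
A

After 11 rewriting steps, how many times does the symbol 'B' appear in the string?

4094

0) A
1) ABB
2) ABBBBBB
3) ABBBBBBBBBBBBBB
4) ABBBBBBBBBBBBBBBBBBBBBBBBBBBBBB
5) ABBBBBBBBBBBBBBBBBBBBBBBBBBBBBBBBBBBBBBBBBBBBBBBBBBBBBBBBBBBBBB
6) ABBBBBBBBBBBBBBBBBBBBBBBBBBBBBBBBBBBBBBBBBBBBBBBBBBBBBBBBB…BBBBBBBBBBBBBBBBBBBBBBBBBBBBBBBBBBBBBBBBBBBBBBBBBBBBBBBBBB  (len 127)
7) ABBBBBBBBBBBBBBBBBBBBBBBBBBBBBBBBBBBBBBBBBBBBBBBBBBBBBBBBB…BBBBBBBBBBBBBBBBBBBBBBBBBBBBBBBBBBBBBBBBBBBBBBBBBBBBBBBBBB  (len 255)
8) ABBBBBBBBBBBBBBBBBBBBBBBBBBBBBBBBBBBBBBBBBBBBBBBBBBBBBBBBB…BBBBBBBBBBBBBBBBBBBBBBBBBBBBBBBBBBBBBBBBBBBBBBBBBBBBBBBBBB  (len 511)
9) ABBBBBBBBBBBBBBBBBBBBBBBBBBBBBBBBBBBBBBBBBBBBBBBBBBBBBBBBB…BBBBBBBBBBBBBBBBBBBBBBBBBBBBBBBBBBBBBBBBBBBBBBBBBBBBBBBBBB  (len 1023)
10) ABBBBBBBBBBBBBBBBBBBBBBBBBBBBBBBBBBBBBBBBBBBBBBBBBBBBBBBBB…BBBBBBBBBBBBBBBBBBBBBBBBBBBBBBBBBBBBBBBBBBBBBBBBBBBBBBBBBB  (len 2047)
11) ABBBBBBBBBBBBBBBBBBBBBBBBBBBBBBBBBBBBBBBBBBBBBBBBBBBBBBBBB…BBBBBBBBBBBBBBBBBBBBBBBBBBBBBBBBBBBBBBBBBBBBBBBBBBBBBBBBBB  (len 4095)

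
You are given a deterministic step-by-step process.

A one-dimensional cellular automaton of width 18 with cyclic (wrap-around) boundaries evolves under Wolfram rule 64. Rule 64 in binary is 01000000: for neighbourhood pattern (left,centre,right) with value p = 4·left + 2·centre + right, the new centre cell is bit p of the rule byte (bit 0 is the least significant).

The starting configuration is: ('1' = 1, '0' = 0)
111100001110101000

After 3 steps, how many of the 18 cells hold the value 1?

t=0: 111100001110101000
t=1: 000100000010000000
t=2: 000000000000000000
t=3: 000000000000000000

0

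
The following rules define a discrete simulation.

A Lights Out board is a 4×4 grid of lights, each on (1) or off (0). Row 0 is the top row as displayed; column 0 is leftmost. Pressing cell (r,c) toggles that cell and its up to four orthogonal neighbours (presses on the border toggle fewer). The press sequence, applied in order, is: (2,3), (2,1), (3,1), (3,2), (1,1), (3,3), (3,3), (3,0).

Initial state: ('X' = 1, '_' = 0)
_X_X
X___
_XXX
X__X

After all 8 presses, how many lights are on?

0) _X_X
X___
_XXX
X__X
1) _X_X
X__X
_X__
X___
2) _X_X
XX_X
X_X_
XX__
3) _X_X
XX_X
XXX_
__X_
4) _X_X
XX_X
XX__
_X_X
5) ___X
__XX
X___
_X_X
6) ___X
__XX
X__X
_XX_
7) ___X
__XX
X___
_X_X
8) ___X
__XX
____
X__X

5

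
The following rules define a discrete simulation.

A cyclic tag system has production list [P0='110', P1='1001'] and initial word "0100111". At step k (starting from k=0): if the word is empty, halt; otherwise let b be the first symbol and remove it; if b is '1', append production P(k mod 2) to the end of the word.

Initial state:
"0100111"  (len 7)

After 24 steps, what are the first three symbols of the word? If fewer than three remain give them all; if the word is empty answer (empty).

[0] "0100111"  (len 7)
[1] "100111"  (len 6)
[2] "001111001"  (len 9)
[3] "01111001"  (len 8)
[4] "1111001"  (len 7)
[5] "111001110"  (len 9)
[6] "110011101001"  (len 12)
[7] "10011101001110"  (len 14)
[8] "00111010011101001"  (len 17)
[9] "0111010011101001"  (len 16)
[10] "111010011101001"  (len 15)
[11] "11010011101001110"  (len 17)
[12] "10100111010011101001"  (len 20)
[13] "0100111010011101001110"  (len 22)
[14] "100111010011101001110"  (len 21)
[15] "00111010011101001110110"  (len 23)
[16] "0111010011101001110110"  (len 22)
[17] "111010011101001110110"  (len 21)
[18] "110100111010011101101001"  (len 24)
[19] "10100111010011101101001110"  (len 26)
[20] "01001110100111011010011101001"  (len 29)
[21] "1001110100111011010011101001"  (len 28)
[22] "0011101001110110100111010011001"  (len 31)
[23] "011101001110110100111010011001"  (len 30)
[24] "11101001110110100111010011001"  (len 29)

111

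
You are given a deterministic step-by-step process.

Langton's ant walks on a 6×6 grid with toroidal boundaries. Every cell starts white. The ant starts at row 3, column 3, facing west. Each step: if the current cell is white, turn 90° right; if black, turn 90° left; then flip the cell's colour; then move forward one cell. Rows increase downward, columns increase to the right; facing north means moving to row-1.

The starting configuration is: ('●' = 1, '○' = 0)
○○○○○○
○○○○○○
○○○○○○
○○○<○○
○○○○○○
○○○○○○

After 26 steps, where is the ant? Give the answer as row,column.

4,0

0) ○○○○○○
○○○○○○
○○○○○○
○○○<○○
○○○○○○
○○○○○○
1) ○○○○○○
○○○○○○
○○○^○○
○○○●○○
○○○○○○
○○○○○○
2) ○○○○○○
○○○○○○
○○○●>○
○○○●○○
○○○○○○
○○○○○○
3) ○○○○○○
○○○○○○
○○○●●○
○○○●v○
○○○○○○
○○○○○○
4) ○○○○○○
○○○○○○
○○○●●○
○○○<●○
○○○○○○
○○○○○○
5) ○○○○○○
○○○○○○
○○○●●○
○○○○●○
○○○v○○
○○○○○○
6) ○○○○○○
○○○○○○
○○○●●○
○○○○●○
○○<●○○
○○○○○○
7) ○○○○○○
○○○○○○
○○○●●○
○○^○●○
○○●●○○
○○○○○○
8) ○○○○○○
○○○○○○
○○○●●○
○○●>●○
○○●●○○
○○○○○○
9) ○○○○○○
○○○○○○
○○○●●○
○○●●●○
○○●v○○
○○○○○○
10) ○○○○○○
○○○○○○
○○○●●○
○○●●●○
○○●○>○
○○○○○○
11) ○○○○○○
○○○○○○
○○○●●○
○○●●●○
○○●○●○
○○○○v○
12) ○○○○○○
○○○○○○
○○○●●○
○○●●●○
○○●○●○
○○○<●○
13) ○○○○○○
○○○○○○
○○○●●○
○○●●●○
○○●^●○
○○○●●○
14) ○○○○○○
○○○○○○
○○○●●○
○○●●●○
○○●●>○
○○○●●○
15) ○○○○○○
○○○○○○
○○○●●○
○○●●^○
○○●●○○
○○○●●○
16) ○○○○○○
○○○○○○
○○○●●○
○○●<○○
○○●●○○
○○○●●○
17) ○○○○○○
○○○○○○
○○○●●○
○○●○○○
○○●v○○
○○○●●○
18) ○○○○○○
○○○○○○
○○○●●○
○○●○○○
○○●○>○
○○○●●○
19) ○○○○○○
○○○○○○
○○○●●○
○○●○○○
○○●○●○
○○○●v○
20) ○○○○○○
○○○○○○
○○○●●○
○○●○○○
○○●○●○
○○○●○>
21) ○○○○○v
○○○○○○
○○○●●○
○○●○○○
○○●○●○
○○○●○●
22) ○○○○<●
○○○○○○
○○○●●○
○○●○○○
○○●○●○
○○○●○●
23) ○○○○●●
○○○○○○
○○○●●○
○○●○○○
○○●○●○
○○○●^●
24) ○○○○●●
○○○○○○
○○○●●○
○○●○○○
○○●○●○
○○○●●>
25) ○○○○●●
○○○○○○
○○○●●○
○○●○○○
○○●○●^
○○○●●○
26) ○○○○●●
○○○○○○
○○○●●○
○○●○○○
>○●○●●
○○○●●○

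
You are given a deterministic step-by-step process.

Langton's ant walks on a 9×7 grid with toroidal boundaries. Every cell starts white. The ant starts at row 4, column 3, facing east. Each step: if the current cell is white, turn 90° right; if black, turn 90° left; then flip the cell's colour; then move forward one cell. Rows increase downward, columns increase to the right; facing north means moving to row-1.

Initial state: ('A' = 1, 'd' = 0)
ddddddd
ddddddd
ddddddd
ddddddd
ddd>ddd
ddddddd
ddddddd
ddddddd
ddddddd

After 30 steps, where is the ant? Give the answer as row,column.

3,2

gen 0: ddddddd
ddddddd
ddddddd
ddddddd
ddd>ddd
ddddddd
ddddddd
ddddddd
ddddddd
gen 1: ddddddd
ddddddd
ddddddd
ddddddd
dddAddd
dddvddd
ddddddd
ddddddd
ddddddd
gen 2: ddddddd
ddddddd
ddddddd
ddddddd
dddAddd
dd<Addd
ddddddd
ddddddd
ddddddd
gen 3: ddddddd
ddddddd
ddddddd
ddddddd
dd^Addd
ddAAddd
ddddddd
ddddddd
ddddddd
gen 4: ddddddd
ddddddd
ddddddd
ddddddd
ddA>ddd
ddAAddd
ddddddd
ddddddd
ddddddd
gen 5: ddddddd
ddddddd
ddddddd
ddd^ddd
ddAdddd
ddAAddd
ddddddd
ddddddd
ddddddd
gen 6: ddddddd
ddddddd
ddddddd
dddA>dd
ddAdddd
ddAAddd
ddddddd
ddddddd
ddddddd
gen 7: ddddddd
ddddddd
ddddddd
dddAAdd
ddAdvdd
ddAAddd
ddddddd
ddddddd
ddddddd
gen 8: ddddddd
ddddddd
ddddddd
dddAAdd
ddA<Add
ddAAddd
ddddddd
ddddddd
ddddddd
gen 9: ddddddd
ddddddd
ddddddd
ddd^Add
ddAAAdd
ddAAddd
ddddddd
ddddddd
ddddddd
gen 10: ddddddd
ddddddd
ddddddd
dd<dAdd
ddAAAdd
ddAAddd
ddddddd
ddddddd
ddddddd
gen 11: ddddddd
ddddddd
dd^dddd
ddAdAdd
ddAAAdd
ddAAddd
ddddddd
ddddddd
ddddddd
gen 12: ddddddd
ddddddd
ddA>ddd
ddAdAdd
ddAAAdd
ddAAddd
ddddddd
ddddddd
ddddddd
gen 13: ddddddd
ddddddd
ddAAddd
ddAvAdd
ddAAAdd
ddAAddd
ddddddd
ddddddd
ddddddd
gen 14: ddddddd
ddddddd
ddAAddd
dd<AAdd
ddAAAdd
ddAAddd
ddddddd
ddddddd
ddddddd
gen 15: ddddddd
ddddddd
ddAAddd
dddAAdd
ddvAAdd
ddAAddd
ddddddd
ddddddd
ddddddd
gen 16: ddddddd
ddddddd
ddAAddd
dddAAdd
ddd>Add
ddAAddd
ddddddd
ddddddd
ddddddd
gen 17: ddddddd
ddddddd
ddAAddd
ddd^Add
ddddAdd
ddAAddd
ddddddd
ddddddd
ddddddd
gen 18: ddddddd
ddddddd
ddAAddd
dd<dAdd
ddddAdd
ddAAddd
ddddddd
ddddddd
ddddddd
gen 19: ddddddd
ddddddd
dd^Addd
ddAdAdd
ddddAdd
ddAAddd
ddddddd
ddddddd
ddddddd
gen 20: ddddddd
ddddddd
d<dAddd
ddAdAdd
ddddAdd
ddAAddd
ddddddd
ddddddd
ddddddd
gen 21: ddddddd
d^ddddd
dAdAddd
ddAdAdd
ddddAdd
ddAAddd
ddddddd
ddddddd
ddddddd
gen 22: ddddddd
dA>dddd
dAdAddd
ddAdAdd
ddddAdd
ddAAddd
ddddddd
ddddddd
ddddddd
gen 23: ddddddd
dAAdddd
dAvAddd
ddAdAdd
ddddAdd
ddAAddd
ddddddd
ddddddd
ddddddd
gen 24: ddddddd
dAAdddd
d<AAddd
ddAdAdd
ddddAdd
ddAAddd
ddddddd
ddddddd
ddddddd
gen 25: ddddddd
dAAdddd
ddAAddd
dvAdAdd
ddddAdd
ddAAddd
ddddddd
ddddddd
ddddddd
gen 26: ddddddd
dAAdddd
ddAAddd
<AAdAdd
ddddAdd
ddAAddd
ddddddd
ddddddd
ddddddd
gen 27: ddddddd
dAAdddd
^dAAddd
AAAdAdd
ddddAdd
ddAAddd
ddddddd
ddddddd
ddddddd
gen 28: ddddddd
dAAdddd
A>AAddd
AAAdAdd
ddddAdd
ddAAddd
ddddddd
ddddddd
ddddddd
gen 29: ddddddd
dAAdddd
AAAAddd
AvAdAdd
ddddAdd
ddAAddd
ddddddd
ddddddd
ddddddd
gen 30: ddddddd
dAAdddd
AAAAddd
Ad>dAdd
ddddAdd
ddAAddd
ddddddd
ddddddd
ddddddd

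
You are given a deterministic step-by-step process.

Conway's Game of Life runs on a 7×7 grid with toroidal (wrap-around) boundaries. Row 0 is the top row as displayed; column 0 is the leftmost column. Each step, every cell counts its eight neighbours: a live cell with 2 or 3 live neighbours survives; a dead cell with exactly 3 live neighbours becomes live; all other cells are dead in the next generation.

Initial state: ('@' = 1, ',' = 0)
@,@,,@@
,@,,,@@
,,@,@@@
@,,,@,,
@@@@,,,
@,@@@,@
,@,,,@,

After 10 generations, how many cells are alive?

t=0: @,@,,@@
,@,,,@@
,,@,@@@
@,,,@,,
@@@@,,,
@,@@@,@
,@,,,@,
t=1: ,,@,@,,
,@@@,,,
,@,@@,,
@,,,@,,
,,,,,@,
,,,,@@@
,,,,,,,
t=2: ,@@,,,,
,@,,,,,
@@,,@,,
,,,@@@,
,,,,,,,
,,,,@@@
,,,@@,,
t=3: ,@@@,,,
,,,,,,,
@@@@@@,
,,,@@@,
,,,@,,@
,,,@@@,
,,@@@,,
t=4: ,@,,@,,
@,,,,,,
,@@,,@@
@@,,,,,
,,@,,,@
,,,,,@,
,@,,,@,
t=5: @@,,,,,
@,@,,@@
,,@,,,@
,,,,,@,
@@,,,,@
,,,,,@@
,,,,@@,
t=6: @@,,@,,
,,@,,@,
@@,,,,,
,@,,,@,
@,,,,,,
,,,,@,,
@,,,@@,
t=7: @@,@@,,
,,@,,,@
@@@,,,@
,@,,,,@
,,,,,,,
,,,,@@@
@@,@@@@
t=8: ,,,,,,,
,,,,,@@
,,@,,@@
,@@,,,@
@,,,,,@
,,,@,,,
,@,,,,,
t=9: ,,,,,,,
,,,,,@@
,@@,,,,
,@@,,,,
@@@,,,@
@,,,,,,
,,,,,,,
t=10: ,,,,,,,
,,,,,,,
@@@,,,,
,,,@,,,
,,@,,,@
@,,,,,@
,,,,,,,

8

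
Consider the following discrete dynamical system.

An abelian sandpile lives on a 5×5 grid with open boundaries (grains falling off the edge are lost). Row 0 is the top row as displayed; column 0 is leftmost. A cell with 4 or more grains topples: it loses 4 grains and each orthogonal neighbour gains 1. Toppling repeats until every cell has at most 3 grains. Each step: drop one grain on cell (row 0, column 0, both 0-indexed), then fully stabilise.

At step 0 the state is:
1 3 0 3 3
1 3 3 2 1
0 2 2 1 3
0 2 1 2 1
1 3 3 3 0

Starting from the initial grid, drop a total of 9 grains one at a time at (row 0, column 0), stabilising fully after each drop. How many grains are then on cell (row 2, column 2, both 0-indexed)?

3

step 0: 1 3 0 3 3
1 3 3 2 1
0 2 2 1 3
0 2 1 2 1
1 3 3 3 0
step 1: 2 3 0 3 3
1 3 3 2 1
0 2 2 1 3
0 2 1 2 1
1 3 3 3 0
step 2: 3 3 0 3 3
1 3 3 2 1
0 2 2 1 3
0 2 1 2 1
1 3 3 3 0
step 3: 1 1 2 3 3
3 1 0 3 1
0 3 3 1 3
0 2 1 2 1
1 3 3 3 0
step 4: 2 1 2 3 3
3 1 0 3 1
0 3 3 1 3
0 2 1 2 1
1 3 3 3 0
step 5: 3 1 2 3 3
3 1 0 3 1
0 3 3 1 3
0 2 1 2 1
1 3 3 3 0
step 6: 1 2 2 3 3
0 2 0 3 1
1 3 3 1 3
0 2 1 2 1
1 3 3 3 0
step 7: 2 2 2 3 3
0 2 0 3 1
1 3 3 1 3
0 2 1 2 1
1 3 3 3 0
step 8: 3 2 2 3 3
0 2 0 3 1
1 3 3 1 3
0 2 1 2 1
1 3 3 3 0
step 9: 0 3 2 3 3
1 2 0 3 1
1 3 3 1 3
0 2 1 2 1
1 3 3 3 0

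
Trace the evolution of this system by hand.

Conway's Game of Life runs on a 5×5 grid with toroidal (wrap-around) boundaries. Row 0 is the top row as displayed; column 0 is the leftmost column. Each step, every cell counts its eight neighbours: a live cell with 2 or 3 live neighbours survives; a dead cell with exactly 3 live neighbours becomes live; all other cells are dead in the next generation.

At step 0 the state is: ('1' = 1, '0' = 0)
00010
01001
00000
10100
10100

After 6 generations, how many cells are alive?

2

t=0: 00010
01001
00000
10100
10100
t=1: 11111
00000
11000
00000
00111
t=2: 11000
00010
00000
11111
00000
t=3: 00000
00000
11000
11111
00010
t=4: 00000
00000
00010
00010
11010
t=5: 00000
00000
00000
00010
00101
t=6: 00000
00000
00000
00010
00010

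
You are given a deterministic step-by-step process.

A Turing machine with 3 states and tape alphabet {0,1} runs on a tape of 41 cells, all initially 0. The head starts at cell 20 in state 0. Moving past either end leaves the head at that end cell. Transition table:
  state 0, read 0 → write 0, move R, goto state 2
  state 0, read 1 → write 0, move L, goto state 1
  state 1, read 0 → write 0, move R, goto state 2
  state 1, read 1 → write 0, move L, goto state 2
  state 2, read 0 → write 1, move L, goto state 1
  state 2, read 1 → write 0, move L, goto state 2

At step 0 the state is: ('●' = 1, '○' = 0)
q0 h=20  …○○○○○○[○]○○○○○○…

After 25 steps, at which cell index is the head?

[0] q0 h=20  …○○○○○○[○]○○○○○○…
[1] q2 h=21  …○○○○○○[○]○○○○○○…
[2] q1 h=20  …○○○○○○[○]●○○○○○…
[3] q2 h=21  …○○○○○○[●]○○○○○○…
[4] q2 h=20  …○○○○○○[○]○○○○○○…
[5] q1 h=19  …○○○○○○[○]●○○○○○…
[6] q2 h=20  …○○○○○○[●]○○○○○○…
[7] q2 h=19  …○○○○○○[○]○○○○○○…
[8] q1 h=18  …○○○○○○[○]●○○○○○…
[9] q2 h=19  …○○○○○○[●]○○○○○○…
[10] q2 h=18  …○○○○○○[○]○○○○○○…
[11] q1 h=17  …○○○○○○[○]●○○○○○…
[12] q2 h=18  …○○○○○○[●]○○○○○○…
[13] q2 h=17  …○○○○○○[○]○○○○○○…
[14] q1 h=16  …○○○○○○[○]●○○○○○…
[15] q2 h=17  …○○○○○○[●]○○○○○○…
[16] q2 h=16  …○○○○○○[○]○○○○○○…
[17] q1 h=15  …○○○○○○[○]●○○○○○…
[18] q2 h=16  …○○○○○○[●]○○○○○○…
[19] q2 h=15  …○○○○○○[○]○○○○○○…
[20] q1 h=14  …○○○○○○[○]●○○○○○…
[21] q2 h=15  …○○○○○○[●]○○○○○○…
[22] q2 h=14  …○○○○○○[○]○○○○○○…
[23] q1 h=13  …○○○○○○[○]●○○○○○…
[24] q2 h=14  …○○○○○○[●]○○○○○○…
[25] q2 h=13  …○○○○○○[○]○○○○○○…

13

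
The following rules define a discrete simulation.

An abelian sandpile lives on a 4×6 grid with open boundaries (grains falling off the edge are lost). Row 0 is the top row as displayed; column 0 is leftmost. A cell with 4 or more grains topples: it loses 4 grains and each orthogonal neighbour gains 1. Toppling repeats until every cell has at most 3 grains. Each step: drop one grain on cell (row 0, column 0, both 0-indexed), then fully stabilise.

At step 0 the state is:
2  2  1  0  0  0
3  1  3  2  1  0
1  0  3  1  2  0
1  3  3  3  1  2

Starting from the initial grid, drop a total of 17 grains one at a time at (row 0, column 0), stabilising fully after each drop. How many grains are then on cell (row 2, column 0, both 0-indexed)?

3

[0] 2  2  1  0  0  0
3  1  3  2  1  0
1  0  3  1  2  0
1  3  3  3  1  2
[1] 3  2  1  0  0  0
3  1  3  2  1  0
1  0  3  1  2  0
1  3  3  3  1  2
[2] 1  3  1  0  0  0
0  2  3  2  1  0
2  0  3  1  2  0
1  3  3  3  1  2
[3] 2  3  1  0  0  0
0  2  3  2  1  0
2  0  3  1  2  0
1  3  3  3  1  2
[4] 3  3  1  0  0  0
0  2  3  2  1  0
2  0  3  1  2  0
1  3  3  3  1  2
[5] 1  0  2  0  0  0
1  3  3  2  1  0
2  0  3  1  2  0
1  3  3  3  1  2
[6] 2  0  2  0  0  0
1  3  3  2  1  0
2  0  3  1  2  0
1  3  3  3  1  2
[7] 3  0  2  0  0  0
1  3  3  2  1  0
2  0  3  1  2  0
1  3  3  3  1  2
[8] 0  1  2  0  0  0
2  3  3  2  1  0
2  0  3  1  2  0
1  3  3  3  1  2
[9] 1  1  2  0  0  0
2  3  3  2  1  0
2  0  3  1  2  0
1  3  3  3  1  2
[10] 2  1  2  0  0  0
2  3  3  2  1  0
2  0  3  1  2  0
1  3  3  3  1  2
[11] 3  1  2  0  0  0
2  3  3  2  1  0
2  0  3  1  2  0
1  3  3  3  1  2
[12] 0  2  2  0  0  0
3  3  3  2  1  0
2  0  3  1  2  0
1  3  3  3  1  2
[13] 1  2  2  0  0  0
3  3  3  2  1  0
2  0  3  1  2  0
1  3  3  3  1  2
[14] 2  2  2  0  0  0
3  3  3  2  1  0
2  0  3  1  2  0
1  3  3  3  1  2
[15] 3  2  2  0  0  0
3  3  3  2  1  0
2  0  3  1  2  0
1  3  3  3  1  2
[16] 2  1  0  1  0  0
1  2  2  3  1  0
3  3  1  3  2  0
2  0  2  0  2  2
[17] 3  1  0  1  0  0
1  2  2  3  1  0
3  3  1  3  2  0
2  0  2  0  2  2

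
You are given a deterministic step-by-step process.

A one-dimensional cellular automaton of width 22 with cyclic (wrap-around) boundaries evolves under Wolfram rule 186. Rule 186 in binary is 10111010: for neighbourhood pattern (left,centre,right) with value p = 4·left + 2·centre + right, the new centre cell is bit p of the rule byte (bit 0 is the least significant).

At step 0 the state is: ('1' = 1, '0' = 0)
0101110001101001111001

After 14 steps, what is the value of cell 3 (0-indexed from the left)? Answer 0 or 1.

1

0) 0101110001101001111001
1) 1011101011010111110110
2) 0111010110101111101101
3) 1110101101011111011010
4) 1101011010111110110101
5) 1010110101111101101011
6) 0101101011111011010111
7) 1011010111110110101110
8) 0110101111101101011101
9) 1101011111011010111010
10) 1010111110110101110101
11) 0101111101101011101011
12) 1011111011010111010110
13) 0111110110101110101101
14) 1111101101011101011010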